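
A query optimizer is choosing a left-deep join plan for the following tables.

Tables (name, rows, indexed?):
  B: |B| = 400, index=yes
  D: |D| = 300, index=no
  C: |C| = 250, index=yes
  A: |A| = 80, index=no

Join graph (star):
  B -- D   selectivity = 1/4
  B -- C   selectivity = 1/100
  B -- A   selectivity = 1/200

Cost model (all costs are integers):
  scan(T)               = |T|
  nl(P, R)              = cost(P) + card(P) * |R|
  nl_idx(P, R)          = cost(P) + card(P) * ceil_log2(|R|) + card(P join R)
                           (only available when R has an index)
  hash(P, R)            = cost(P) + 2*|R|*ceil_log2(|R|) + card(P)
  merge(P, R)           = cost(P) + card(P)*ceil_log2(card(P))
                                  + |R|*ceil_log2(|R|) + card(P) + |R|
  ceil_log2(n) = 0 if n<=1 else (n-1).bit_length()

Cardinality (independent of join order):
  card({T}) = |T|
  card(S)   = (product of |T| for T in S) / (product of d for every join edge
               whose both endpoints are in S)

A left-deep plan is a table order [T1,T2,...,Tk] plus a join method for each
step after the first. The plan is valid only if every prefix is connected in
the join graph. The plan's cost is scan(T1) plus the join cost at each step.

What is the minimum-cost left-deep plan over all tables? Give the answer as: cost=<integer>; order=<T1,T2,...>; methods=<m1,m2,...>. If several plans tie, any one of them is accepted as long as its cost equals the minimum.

Selinger DP (subsets sized 1..n):
  {B}: scan cost=400, card=400
  {D}: scan cost=300, card=300
  {C}: scan cost=250, card=250
  {A}: scan cost=80, card=80
  {BD}: card=30000; try (D,hash)→6200, (B,merge)→7300, (D,merge)→7400, (B,hash)→7800, (B,nl_idx)→33000, (B,nl)→120300 …(+1); best=6200 via (D,hash)
  {BC}: card=1000; try (B,nl_idx)→3500, (C,nl_idx)→4600, (C,hash)→4800, (B,merge)→6500, (C,merge)→6650, (B,hash)→7700 …(+2); best=3500 via (B,nl_idx)
  {AB}: card=160; try (B,nl_idx)→960, (A,hash)→1920, (B,merge)→4720, (A,merge)→5040, (B,hash)→7360, (B,nl)→32080 …(+1); best=960 via (B,nl_idx)
  {BCD}: card=75000; try (D,hash)→9900, (D,merge)→17500, (C,hash)→40200, (D,nl)→303500, (C,nl_idx)→321200, (C,merge)→488450 …(+1); best=9900 via (D,hash)
  {ABD}: card=12000; try (D,merge)→5400, (D,hash)→6520, (A,hash)→37320, (D,nl)→48960, (A,merge)→486840, (A,nl)→2406200; best=5400 via (D,merge)
  {ABC}: card=400; try (C,nl_idx)→2640, (C,merge)→4650, (C,hash)→5120, (A,hash)→5620, (A,merge)→15140, (C,nl)→40960 …(+1); best=2640 via (C,nl_idx)
  {ABCD}: card=30000; try (D,hash)→8440, (D,merge)→9640, (C,hash)→21400, (A,hash)→86020, (D,nl)→122640, (C,nl_idx)→131400 …(+4); best=8440 via (D,hash)

cost=8440; order=A,B,C,D; methods=nl_idx,nl_idx,hash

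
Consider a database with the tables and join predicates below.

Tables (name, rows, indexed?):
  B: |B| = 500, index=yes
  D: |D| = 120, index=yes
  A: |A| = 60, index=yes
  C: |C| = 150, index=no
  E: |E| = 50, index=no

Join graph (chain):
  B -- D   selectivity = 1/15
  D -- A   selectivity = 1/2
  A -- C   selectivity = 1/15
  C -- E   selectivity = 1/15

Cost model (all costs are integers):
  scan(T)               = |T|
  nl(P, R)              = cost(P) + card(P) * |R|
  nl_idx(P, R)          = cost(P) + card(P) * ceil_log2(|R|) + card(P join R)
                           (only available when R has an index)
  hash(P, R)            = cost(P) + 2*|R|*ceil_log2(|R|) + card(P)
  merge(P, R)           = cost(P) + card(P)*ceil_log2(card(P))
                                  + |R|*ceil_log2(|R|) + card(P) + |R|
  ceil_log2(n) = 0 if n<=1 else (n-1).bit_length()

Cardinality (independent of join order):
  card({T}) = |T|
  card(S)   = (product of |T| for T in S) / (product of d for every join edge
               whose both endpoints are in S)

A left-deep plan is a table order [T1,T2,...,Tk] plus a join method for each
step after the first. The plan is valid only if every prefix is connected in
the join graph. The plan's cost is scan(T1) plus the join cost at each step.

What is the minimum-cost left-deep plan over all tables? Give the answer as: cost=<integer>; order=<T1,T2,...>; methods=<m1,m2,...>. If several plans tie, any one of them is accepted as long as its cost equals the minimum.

cost=134800; order=C,E,A,D,B; methods=hash,hash,hash,hash

Selinger DP (subsets sized 1..n):
  {B}: scan cost=500, card=500
  {D}: scan cost=120, card=120
  {A}: scan cost=60, card=60
  {C}: scan cost=150, card=150
  {E}: scan cost=50, card=50
  {BD}: card=4000; try (D,hash)→2680, (B,nl_idx)→5200, (B,merge)→6080, (D,merge)→6460, (D,nl_idx)→8000, (B,hash)→9240 …(+2); best=2680 via (D,hash)
  {AD}: card=3600; try (A,hash)→960, (D,merge)→1440, (A,merge)→1500, (D,hash)→1800, (D,nl_idx)→4080, (A,nl_idx)→4440 …(+2); best=960 via (A,hash)
  {AC}: card=600; try (A,hash)→1020, (A,nl_idx)→1650, (C,merge)→1830, (A,merge)→1920, (C,hash)→2520, (C,nl)→9060 …(+1); best=1020 via (A,hash)
  {CE}: card=500; try (E,hash)→900, (C,merge)→1750, (E,merge)→1850, (C,hash)→2500, (C,nl)→7550, (E,nl)→7650; best=900 via (E,hash)
  {ABD}: card=120000; try (A,hash)→7400, (B,hash)→13560, (B,merge)→52760, (A,merge)→55100, (A,nl_idx)→146680, (B,nl_idx)→153360 …(+2); best=7400 via (A,hash)
  {ACD}: card=36000; try (D,hash)→3300, (C,hash)→6960, (D,merge)→8580, (D,nl_idx)→41220, (C,merge)→49110, (D,nl)→73020 …(+1); best=3300 via (D,hash)
  {ACE}: card=2000; try (A,hash)→2120, (E,hash)→2220, (A,nl_idx)→5900, (A,merge)→6320, (E,merge)→7970, (A,nl)→30900 …(+1); best=2120 via (A,hash)
  {ABCD}: card=1200000; try (B,hash)→48300, (C,hash)→129800, (B,merge)→620300, (B,nl_idx)→1527300, (C,merge)→2168750, (B,nl)→18003300 …(+1); best=48300 via (B,hash)
  {ACDE}: card=120000; try (D,hash)→5800, (D,merge)→27080, (E,hash)→39900, (D,nl_idx)→136120, (D,nl)→242120, (E,merge)→615650 …(+1); best=5800 via (D,hash)
  {ABCDE}: card=4000000; try (B,hash)→134800, (E,hash)→1248900, (B,merge)→2170800, (B,nl_idx)→5085800, (E,merge)→26448650, (B,nl)→60005800 …(+1); best=134800 via (B,hash)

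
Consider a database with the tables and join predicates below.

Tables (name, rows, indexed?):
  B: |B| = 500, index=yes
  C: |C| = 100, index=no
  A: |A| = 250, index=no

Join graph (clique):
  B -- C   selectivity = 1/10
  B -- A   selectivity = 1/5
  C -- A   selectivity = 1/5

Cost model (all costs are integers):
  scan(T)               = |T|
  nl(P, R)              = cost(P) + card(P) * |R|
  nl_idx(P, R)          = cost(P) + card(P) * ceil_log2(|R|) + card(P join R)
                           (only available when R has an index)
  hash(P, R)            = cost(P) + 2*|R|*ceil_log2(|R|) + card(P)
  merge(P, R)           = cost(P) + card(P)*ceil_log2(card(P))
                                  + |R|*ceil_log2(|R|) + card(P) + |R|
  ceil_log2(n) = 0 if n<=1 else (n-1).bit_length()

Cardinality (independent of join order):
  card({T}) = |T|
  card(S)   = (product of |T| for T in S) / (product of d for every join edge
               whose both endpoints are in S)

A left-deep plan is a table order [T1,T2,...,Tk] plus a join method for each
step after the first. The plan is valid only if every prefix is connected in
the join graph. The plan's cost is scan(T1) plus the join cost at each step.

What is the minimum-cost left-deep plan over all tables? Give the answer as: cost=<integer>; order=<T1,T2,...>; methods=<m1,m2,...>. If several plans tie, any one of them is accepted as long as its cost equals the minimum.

Selinger DP (subsets sized 1..n):
  {B}: scan cost=500, card=500
  {C}: scan cost=100, card=100
  {A}: scan cost=250, card=250
  {BC}: card=5000; try (C,hash)→2400, (B,merge)→5900, (B,nl_idx)→6000, (C,merge)→6300, (B,hash)→9200, (B,nl)→50100 …(+1); best=2400 via (C,hash)
  {AB}: card=25000; try (A,hash)→5000, (B,merge)→7500, (A,merge)→7750, (B,hash)→9500, (B,nl_idx)→27500, (B,nl)→125250 …(+1); best=5000 via (A,hash)
  {AC}: card=5000; try (C,hash)→1900, (A,merge)→3150, (C,merge)→3300, (A,hash)→4200, (A,nl)→25100, (C,nl)→25250; best=1900 via (C,hash)
  {ABC}: card=50000; try (A,hash)→11400, (B,hash)→15900, (C,hash)→31400, (A,merge)→74650, (B,merge)→76900, (B,nl_idx)→96900 …(+4); best=11400 via (A,hash)

cost=11400; order=B,C,A; methods=hash,hash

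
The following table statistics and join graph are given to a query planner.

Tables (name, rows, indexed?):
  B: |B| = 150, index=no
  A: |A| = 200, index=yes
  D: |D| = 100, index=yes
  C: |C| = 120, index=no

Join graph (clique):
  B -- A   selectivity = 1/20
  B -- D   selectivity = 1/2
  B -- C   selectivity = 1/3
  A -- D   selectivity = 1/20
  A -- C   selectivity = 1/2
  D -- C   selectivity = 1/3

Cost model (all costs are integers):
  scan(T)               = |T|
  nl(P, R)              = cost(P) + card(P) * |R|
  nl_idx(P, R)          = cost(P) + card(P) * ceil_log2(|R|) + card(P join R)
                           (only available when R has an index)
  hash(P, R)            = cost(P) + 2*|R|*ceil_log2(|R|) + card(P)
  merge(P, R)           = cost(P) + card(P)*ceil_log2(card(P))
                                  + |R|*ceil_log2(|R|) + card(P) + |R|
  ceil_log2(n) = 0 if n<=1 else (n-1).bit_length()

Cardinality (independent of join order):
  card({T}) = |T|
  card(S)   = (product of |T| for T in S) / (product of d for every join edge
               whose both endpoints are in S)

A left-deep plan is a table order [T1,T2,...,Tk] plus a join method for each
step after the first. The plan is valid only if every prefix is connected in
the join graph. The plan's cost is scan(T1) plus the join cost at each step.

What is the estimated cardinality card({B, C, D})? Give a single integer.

100000

Tables in S: B(150), C(120), D(100)
Edges inside S: B-D(d=2), B-C(d=3), D-C(d=3)
numerator = 150 * 120 * 100 = 1800000
denominator = 2 * 3 * 3 = 18
card(S) = 1800000 / 18 = 100000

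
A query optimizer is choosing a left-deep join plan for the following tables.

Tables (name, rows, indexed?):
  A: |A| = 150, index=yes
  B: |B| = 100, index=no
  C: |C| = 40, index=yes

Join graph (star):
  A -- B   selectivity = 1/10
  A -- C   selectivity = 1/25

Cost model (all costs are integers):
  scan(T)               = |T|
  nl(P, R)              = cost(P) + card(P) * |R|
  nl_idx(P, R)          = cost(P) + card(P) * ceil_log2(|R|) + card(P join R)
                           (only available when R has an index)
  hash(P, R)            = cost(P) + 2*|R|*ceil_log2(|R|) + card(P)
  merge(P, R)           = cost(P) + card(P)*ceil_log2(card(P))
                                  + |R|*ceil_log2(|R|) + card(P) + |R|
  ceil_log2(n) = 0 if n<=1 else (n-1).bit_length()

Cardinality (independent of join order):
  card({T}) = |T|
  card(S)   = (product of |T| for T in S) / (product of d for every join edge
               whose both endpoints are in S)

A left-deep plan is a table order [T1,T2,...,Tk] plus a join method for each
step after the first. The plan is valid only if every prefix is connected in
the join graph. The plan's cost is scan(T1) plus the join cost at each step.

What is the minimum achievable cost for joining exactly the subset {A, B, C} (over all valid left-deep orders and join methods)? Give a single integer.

2240

Selinger DP over subsets of {A,B,C}:
  {A}: scan cost=150, card=150
  {B}: scan cost=100, card=100
  {C}: scan cost=40, card=40
  {AB}: card=1500; try (B,hash)→1700, (A,merge)→2250, (B,merge)→2300, (A,nl_idx)→2400, (A,hash)→2600, (A,nl)→15100 …(+1); best=1700 via (B,hash)
  {AC}: card=240; try (A,nl_idx)→600, (C,hash)→780, (C,nl_idx)→1290, (A,merge)→1670, (C,merge)→1780, (A,hash)→2480 …(+2); best=600 via (A,nl_idx)
  {ABC}: card=2400; try (B,hash)→2240, (B,merge)→3560, (C,hash)→3680, (C,nl_idx)→13100, (C,merge)→19980, (B,nl)→24600 …(+1); best=2240 via (B,hash)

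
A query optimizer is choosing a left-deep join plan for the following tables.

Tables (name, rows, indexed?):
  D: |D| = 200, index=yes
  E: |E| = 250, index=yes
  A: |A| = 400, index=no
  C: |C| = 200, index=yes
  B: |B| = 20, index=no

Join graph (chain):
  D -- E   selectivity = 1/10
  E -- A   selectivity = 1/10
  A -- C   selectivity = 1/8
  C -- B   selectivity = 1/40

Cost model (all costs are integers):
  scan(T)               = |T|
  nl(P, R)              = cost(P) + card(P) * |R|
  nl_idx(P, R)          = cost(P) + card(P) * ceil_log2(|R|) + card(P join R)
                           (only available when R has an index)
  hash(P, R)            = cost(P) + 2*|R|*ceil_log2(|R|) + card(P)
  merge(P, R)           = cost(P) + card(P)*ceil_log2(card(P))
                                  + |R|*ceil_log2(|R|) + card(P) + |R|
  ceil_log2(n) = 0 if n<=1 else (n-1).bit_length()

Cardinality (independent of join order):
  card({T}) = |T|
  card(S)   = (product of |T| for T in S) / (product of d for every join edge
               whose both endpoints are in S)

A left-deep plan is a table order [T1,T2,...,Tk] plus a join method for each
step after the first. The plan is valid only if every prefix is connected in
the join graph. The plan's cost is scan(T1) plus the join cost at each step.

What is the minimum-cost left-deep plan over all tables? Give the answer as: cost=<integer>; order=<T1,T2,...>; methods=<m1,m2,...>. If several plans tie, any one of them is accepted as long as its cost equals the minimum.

cost=142280; order=B,C,A,E,D; methods=nl_idx,merge,hash,hash

Selinger DP (subsets sized 1..n):
  {D}: scan cost=200, card=200
  {E}: scan cost=250, card=250
  {A}: scan cost=400, card=400
  {C}: scan cost=200, card=200
  {B}: scan cost=20, card=20
  {DE}: card=5000; try (D,hash)→3700, (E,merge)→4250, (D,merge)→4300, (E,hash)→4400, (E,nl_idx)→6800, (D,nl_idx)→7250 …(+2); best=3700 via (D,hash)
  {AE}: card=10000; try (E,hash)→4800, (A,merge)→6500, (E,merge)→6650, (A,hash)→7700, (E,nl_idx)→13600, (A,nl)→100250 …(+1); best=4800 via (E,hash)
  {AC}: card=10000; try (C,hash)→4000, (A,merge)→6000, (C,merge)→6200, (A,hash)→7600, (C,nl_idx)→13600, (A,nl)→80200 …(+1); best=4000 via (C,hash)
  {BC}: card=100; try (C,nl_idx)→280, (B,hash)→600, (C,merge)→1940, (B,merge)→2120, (C,hash)→3240, (C,nl)→4020 …(+1); best=280 via (C,nl_idx)
  {ADE}: card=200000; try (A,hash)→15900, (D,hash)→18000, (A,merge)→77700, (D,merge)→156600, (D,nl_idx)→284800, (A,nl)→2003700 …(+1); best=15900 via (A,hash)
  {ACE}: card=250000; try (E,hash)→18000, (C,hash)→18000, (E,merge)→156250, (C,merge)→156600, (E,nl_idx)→334000, (C,nl_idx)→334800 …(+2); best=18000 via (E,hash)
  {ABC}: card=5000; try (A,merge)→5080, (A,hash)→7580, (B,hash)→14200, (A,nl)→40280, (B,merge)→154120, (B,nl)→204000; best=5080 via (A,merge)
  {ACDE}: card=5000000; try (C,hash)→219100, (D,hash)→271200, (C,merge)→3817700, (D,merge)→4769800, (C,nl_idx)→6615900, (D,nl_idx)→7018000 …(+2); best=219100 via (C,hash)
  {ABCE}: card=125000; try (E,hash)→14080, (E,merge)→77330, (E,nl_idx)→170080, (B,hash)→268200, (E,nl)→1255080, (B,merge)→4768120 …(+1); best=14080 via (E,hash)
  {ABCDE}: card=2500000; try (D,hash)→142280, (D,merge)→2265880, (D,nl_idx)→3514080, (B,hash)→5219300, (D,nl)→25014080, (B,nl)→100219100 …(+1); best=142280 via (D,hash)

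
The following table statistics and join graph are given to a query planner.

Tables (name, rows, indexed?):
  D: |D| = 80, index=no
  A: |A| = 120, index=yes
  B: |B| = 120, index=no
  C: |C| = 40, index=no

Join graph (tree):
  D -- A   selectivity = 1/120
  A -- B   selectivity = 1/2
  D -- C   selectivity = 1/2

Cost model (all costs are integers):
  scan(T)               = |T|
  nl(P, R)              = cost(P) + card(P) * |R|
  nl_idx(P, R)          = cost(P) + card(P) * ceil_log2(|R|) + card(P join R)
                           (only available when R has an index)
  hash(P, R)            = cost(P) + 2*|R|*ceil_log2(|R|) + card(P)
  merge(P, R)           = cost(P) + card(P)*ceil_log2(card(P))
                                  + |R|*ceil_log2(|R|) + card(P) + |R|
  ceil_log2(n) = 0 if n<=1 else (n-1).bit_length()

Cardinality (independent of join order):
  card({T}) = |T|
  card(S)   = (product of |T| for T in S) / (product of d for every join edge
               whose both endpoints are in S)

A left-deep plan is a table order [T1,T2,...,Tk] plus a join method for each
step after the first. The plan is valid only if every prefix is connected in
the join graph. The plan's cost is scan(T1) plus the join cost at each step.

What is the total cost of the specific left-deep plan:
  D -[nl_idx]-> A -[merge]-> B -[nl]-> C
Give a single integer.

step 1: scan D: cost=80, card=80
step 2: join A via nl_idx
    card(P join A) = 80*120/(120) = 80
    cost = 80 + 80*7 + 80 = 720
step 3: join B via merge
    card(P join B) = 80*120/(2) = 4800
    cost = 720 + 80*7 + 120*7 + 80 + 120 = 2320
step 4: join C via nl
    card(P join C) = 4800*40/(2) = 96000
    cost = 2320 + 4800*40 = 194320

194320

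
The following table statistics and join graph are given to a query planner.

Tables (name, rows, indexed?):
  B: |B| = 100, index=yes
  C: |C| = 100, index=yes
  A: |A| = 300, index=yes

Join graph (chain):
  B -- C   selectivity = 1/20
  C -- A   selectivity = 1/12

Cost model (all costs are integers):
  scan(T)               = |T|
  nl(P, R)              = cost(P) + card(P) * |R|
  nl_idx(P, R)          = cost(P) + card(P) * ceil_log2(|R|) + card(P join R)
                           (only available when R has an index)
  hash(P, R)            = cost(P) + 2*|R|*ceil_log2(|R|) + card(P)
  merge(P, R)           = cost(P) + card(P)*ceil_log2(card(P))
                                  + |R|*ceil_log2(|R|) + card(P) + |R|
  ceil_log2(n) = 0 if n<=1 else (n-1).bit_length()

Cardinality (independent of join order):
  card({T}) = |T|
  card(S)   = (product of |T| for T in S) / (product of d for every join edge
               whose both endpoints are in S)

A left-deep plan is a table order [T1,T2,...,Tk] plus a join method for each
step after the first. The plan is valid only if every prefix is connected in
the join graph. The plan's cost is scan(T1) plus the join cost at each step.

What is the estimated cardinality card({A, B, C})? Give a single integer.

12500

Tables in S: A(300), B(100), C(100)
Edges inside S: B-C(d=20), C-A(d=12)
numerator = 300 * 100 * 100 = 3000000
denominator = 20 * 12 = 240
card(S) = 3000000 / 240 = 12500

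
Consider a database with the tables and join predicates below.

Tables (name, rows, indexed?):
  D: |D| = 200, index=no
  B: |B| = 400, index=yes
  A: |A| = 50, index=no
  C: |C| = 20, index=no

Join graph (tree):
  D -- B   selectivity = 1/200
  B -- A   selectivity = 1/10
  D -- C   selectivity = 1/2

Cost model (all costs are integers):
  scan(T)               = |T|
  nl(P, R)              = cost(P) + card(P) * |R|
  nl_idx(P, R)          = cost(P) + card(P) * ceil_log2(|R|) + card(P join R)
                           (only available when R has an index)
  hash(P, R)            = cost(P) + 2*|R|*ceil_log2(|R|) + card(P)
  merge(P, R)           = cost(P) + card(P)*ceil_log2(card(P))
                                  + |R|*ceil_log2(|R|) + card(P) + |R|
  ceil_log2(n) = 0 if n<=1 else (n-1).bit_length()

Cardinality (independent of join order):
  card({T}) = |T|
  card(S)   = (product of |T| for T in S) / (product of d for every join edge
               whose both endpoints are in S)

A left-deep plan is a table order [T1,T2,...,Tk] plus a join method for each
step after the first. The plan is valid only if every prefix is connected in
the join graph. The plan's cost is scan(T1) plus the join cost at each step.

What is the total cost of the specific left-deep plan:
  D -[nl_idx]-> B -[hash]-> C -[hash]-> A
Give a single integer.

7600

step 1: scan D: cost=200, card=200
step 2: join B via nl_idx
    card(P join B) = 200*400/(200) = 400
    cost = 200 + 200*9 + 400 = 2400
step 3: join C via hash
    card(P join C) = 400*20/(2) = 4000
    cost = 2400 + 2*20*5 + 400 = 3000
step 4: join A via hash
    card(P join A) = 4000*50/(10) = 20000
    cost = 3000 + 2*50*6 + 4000 = 7600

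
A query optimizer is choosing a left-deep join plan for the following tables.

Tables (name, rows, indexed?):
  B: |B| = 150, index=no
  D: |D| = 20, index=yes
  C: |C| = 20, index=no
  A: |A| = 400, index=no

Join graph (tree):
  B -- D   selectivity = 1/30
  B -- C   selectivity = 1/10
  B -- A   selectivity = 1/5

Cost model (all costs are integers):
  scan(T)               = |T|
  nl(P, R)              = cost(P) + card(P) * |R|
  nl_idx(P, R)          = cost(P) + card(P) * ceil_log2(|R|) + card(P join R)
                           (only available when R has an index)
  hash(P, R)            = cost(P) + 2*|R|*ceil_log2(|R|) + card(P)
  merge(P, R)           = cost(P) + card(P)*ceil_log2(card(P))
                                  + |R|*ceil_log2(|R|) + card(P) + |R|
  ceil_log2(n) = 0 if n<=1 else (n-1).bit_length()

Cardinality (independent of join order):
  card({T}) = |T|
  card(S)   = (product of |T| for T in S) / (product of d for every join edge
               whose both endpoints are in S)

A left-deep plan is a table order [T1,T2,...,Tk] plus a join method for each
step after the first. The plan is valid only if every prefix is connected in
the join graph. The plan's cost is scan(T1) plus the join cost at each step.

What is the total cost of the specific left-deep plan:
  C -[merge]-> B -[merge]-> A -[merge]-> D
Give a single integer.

step 1: scan C: cost=20, card=20
step 2: join B via merge
    card(P join B) = 20*150/(10) = 300
    cost = 20 + 20*5 + 150*8 + 20 + 150 = 1490
step 3: join A via merge
    card(P join A) = 300*400/(5) = 24000
    cost = 1490 + 300*9 + 400*9 + 300 + 400 = 8490
step 4: join D via merge
    card(P join D) = 24000*20/(30) = 16000
    cost = 8490 + 24000*15 + 20*5 + 24000 + 20 = 392610

392610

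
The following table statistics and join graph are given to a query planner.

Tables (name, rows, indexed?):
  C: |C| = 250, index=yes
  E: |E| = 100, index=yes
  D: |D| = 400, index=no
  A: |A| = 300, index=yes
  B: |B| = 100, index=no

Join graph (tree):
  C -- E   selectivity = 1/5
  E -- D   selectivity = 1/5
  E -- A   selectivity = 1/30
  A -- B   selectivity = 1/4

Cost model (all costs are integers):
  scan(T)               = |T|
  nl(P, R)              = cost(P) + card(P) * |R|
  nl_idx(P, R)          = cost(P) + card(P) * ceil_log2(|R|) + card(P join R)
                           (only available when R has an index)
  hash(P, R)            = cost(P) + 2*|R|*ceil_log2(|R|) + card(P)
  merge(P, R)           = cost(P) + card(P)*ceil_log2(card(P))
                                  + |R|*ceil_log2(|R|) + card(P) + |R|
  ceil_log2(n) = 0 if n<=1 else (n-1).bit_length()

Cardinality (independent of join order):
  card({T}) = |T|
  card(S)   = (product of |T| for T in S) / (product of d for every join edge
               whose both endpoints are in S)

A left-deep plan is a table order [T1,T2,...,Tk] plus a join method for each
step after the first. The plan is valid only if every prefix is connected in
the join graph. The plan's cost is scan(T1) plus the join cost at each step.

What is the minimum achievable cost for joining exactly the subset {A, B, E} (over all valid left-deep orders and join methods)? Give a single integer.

Selinger DP over subsets of {A,B,E}:
  {E}: scan cost=100, card=100
  {A}: scan cost=300, card=300
  {B}: scan cost=100, card=100
  {AE}: card=1000; try (E,hash)→2000, (A,nl_idx)→2000, (E,nl_idx)→3400, (A,merge)→3900, (E,merge)→4100, (A,hash)→5600 …(+2); best=2000 via (E,hash)
  {AB}: card=7500; try (B,hash)→2000, (A,merge)→3900, (B,merge)→4100, (A,hash)→5600, (A,nl_idx)→8500, (A,nl)→30100 …(+1); best=2000 via (B,hash)
  {ABE}: card=25000; try (B,hash)→4400, (E,hash)→10900, (B,merge)→13800, (E,nl_idx)→79500, (B,nl)→102000, (E,merge)→107800 …(+1); best=4400 via (B,hash)

4400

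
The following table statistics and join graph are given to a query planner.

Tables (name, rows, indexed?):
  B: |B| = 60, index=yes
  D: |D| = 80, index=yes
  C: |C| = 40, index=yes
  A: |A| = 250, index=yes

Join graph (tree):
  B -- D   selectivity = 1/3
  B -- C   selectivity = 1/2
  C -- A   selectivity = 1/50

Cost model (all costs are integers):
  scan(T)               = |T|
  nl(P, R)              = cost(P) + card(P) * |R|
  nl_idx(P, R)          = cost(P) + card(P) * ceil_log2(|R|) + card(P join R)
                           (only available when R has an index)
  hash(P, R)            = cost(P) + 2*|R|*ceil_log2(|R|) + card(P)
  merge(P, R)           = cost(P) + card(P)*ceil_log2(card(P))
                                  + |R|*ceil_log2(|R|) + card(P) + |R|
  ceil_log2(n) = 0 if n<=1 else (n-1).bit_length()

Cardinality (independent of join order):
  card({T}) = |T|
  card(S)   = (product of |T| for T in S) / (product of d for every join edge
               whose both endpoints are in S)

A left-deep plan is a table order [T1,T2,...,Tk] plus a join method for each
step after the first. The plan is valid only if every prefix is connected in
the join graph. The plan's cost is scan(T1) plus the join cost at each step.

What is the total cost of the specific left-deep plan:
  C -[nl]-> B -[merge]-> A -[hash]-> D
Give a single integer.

step 1: scan C: cost=40, card=40
step 2: join B via nl
    card(P join B) = 40*60/(2) = 1200
    cost = 40 + 40*60 = 2440
step 3: join A via merge
    card(P join A) = 1200*250/(50) = 6000
    cost = 2440 + 1200*11 + 250*8 + 1200 + 250 = 19090
step 4: join D via hash
    card(P join D) = 6000*80/(3) = 160000
    cost = 19090 + 2*80*7 + 6000 = 26210

26210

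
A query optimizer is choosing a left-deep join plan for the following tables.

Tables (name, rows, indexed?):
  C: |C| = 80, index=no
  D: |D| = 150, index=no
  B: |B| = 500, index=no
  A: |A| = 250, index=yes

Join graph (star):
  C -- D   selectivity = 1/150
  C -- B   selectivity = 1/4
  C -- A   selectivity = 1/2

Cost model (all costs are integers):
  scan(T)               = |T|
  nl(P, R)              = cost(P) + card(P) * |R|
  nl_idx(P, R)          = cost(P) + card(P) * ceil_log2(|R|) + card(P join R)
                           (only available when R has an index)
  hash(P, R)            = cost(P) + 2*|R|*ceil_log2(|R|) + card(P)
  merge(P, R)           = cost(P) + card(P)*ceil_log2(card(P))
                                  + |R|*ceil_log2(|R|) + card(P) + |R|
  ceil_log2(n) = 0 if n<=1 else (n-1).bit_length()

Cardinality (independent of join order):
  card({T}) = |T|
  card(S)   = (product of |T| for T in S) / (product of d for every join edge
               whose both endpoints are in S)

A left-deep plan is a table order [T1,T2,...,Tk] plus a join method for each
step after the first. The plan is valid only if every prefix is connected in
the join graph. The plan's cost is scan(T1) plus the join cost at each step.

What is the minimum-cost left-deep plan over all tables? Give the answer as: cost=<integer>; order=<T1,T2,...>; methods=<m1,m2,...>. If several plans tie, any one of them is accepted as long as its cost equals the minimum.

Selinger DP (subsets sized 1..n):
  {C}: scan cost=80, card=80
  {D}: scan cost=150, card=150
  {B}: scan cost=500, card=500
  {A}: scan cost=250, card=250
  {CD}: card=80; try (C,hash)→1420, (D,merge)→2070, (C,merge)→2140, (D,hash)→2560, (D,nl)→12080, (C,nl)→12150; best=1420 via (C,hash)
  {BC}: card=10000; try (C,hash)→2120, (B,merge)→5720, (C,merge)→6140, (B,hash)→9160, (B,nl)→40080, (C,nl)→40500; best=2120 via (C,hash)
  {AC}: card=10000; try (C,hash)→1620, (A,merge)→2970, (C,merge)→3140, (A,hash)→4160, (A,nl_idx)→10720, (A,nl)→20080 …(+1); best=1620 via (C,hash)
  {BCD}: card=10000; try (B,merge)→7060, (B,hash)→10500, (D,hash)→14520, (B,nl)→41420, (D,merge)→153470, (D,nl)→1502120; best=7060 via (B,merge)
  {ACD}: card=10000; try (A,merge)→4310, (A,hash)→5500, (A,nl_idx)→12060, (D,hash)→14020, (A,nl)→21420, (D,merge)→152970 …(+1); best=4310 via (A,merge)
  {ABC}: card=1250000; try (A,hash)→16120, (B,hash)→20620, (A,merge)→154370, (B,merge)→156620, (A,nl_idx)→1332120, (A,nl)→2502120 …(+1); best=16120 via (A,hash)
  {ABCD}: card=1250000; try (A,hash)→21060, (B,hash)→23310, (B,merge)→159310, (A,merge)→159310, (D,hash)→1268520, (A,nl_idx)→1337060 …(+4); best=21060 via (A,hash)

cost=21060; order=D,C,B,A; methods=hash,merge,hash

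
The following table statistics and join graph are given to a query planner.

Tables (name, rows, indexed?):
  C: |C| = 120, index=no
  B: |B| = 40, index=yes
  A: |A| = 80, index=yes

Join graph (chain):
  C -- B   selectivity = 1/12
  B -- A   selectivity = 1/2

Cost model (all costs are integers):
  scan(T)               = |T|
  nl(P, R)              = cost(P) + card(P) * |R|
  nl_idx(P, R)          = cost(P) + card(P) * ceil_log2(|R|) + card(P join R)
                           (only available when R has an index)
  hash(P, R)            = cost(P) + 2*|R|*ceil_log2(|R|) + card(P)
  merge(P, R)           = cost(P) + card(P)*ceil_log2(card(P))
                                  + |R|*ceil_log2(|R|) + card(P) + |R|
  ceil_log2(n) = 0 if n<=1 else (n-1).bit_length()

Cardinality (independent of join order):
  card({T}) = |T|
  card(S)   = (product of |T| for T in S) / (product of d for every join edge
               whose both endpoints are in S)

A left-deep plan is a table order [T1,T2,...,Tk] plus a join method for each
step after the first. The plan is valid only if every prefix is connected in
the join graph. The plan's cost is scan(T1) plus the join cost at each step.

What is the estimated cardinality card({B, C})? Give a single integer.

400

Tables in S: B(40), C(120)
Edges inside S: C-B(d=12)
numerator = 40 * 120 = 4800
denominator = 12 = 12
card(S) = 4800 / 12 = 400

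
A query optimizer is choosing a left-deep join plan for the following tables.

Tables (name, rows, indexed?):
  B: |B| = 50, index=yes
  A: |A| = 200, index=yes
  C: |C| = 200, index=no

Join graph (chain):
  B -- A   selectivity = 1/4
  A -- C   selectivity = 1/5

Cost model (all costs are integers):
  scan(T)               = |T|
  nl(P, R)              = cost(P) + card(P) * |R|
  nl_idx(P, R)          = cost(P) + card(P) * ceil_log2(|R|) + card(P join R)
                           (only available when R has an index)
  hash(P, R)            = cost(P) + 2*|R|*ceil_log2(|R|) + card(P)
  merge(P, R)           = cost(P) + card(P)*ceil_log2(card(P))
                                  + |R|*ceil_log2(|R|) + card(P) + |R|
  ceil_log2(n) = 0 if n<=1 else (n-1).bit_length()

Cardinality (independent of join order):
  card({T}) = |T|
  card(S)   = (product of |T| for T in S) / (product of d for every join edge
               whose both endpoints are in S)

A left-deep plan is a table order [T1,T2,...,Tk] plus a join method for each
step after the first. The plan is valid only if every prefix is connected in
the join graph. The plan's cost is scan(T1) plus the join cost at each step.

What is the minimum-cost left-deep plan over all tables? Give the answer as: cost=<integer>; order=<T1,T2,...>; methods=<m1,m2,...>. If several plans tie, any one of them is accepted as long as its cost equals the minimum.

cost=6700; order=A,B,C; methods=hash,hash

Selinger DP (subsets sized 1..n):
  {B}: scan cost=50, card=50
  {A}: scan cost=200, card=200
  {C}: scan cost=200, card=200
  {AB}: card=2500; try (B,hash)→1000, (A,merge)→2200, (B,merge)→2350, (A,nl_idx)→2950, (A,hash)→3300, (B,nl_idx)→3900 …(+2); best=1000 via (B,hash)
  {AC}: card=8000; try (C,hash)→3600, (A,hash)→3600, (C,merge)→3800, (A,merge)→3800, (A,nl_idx)→9800, (C,nl)→40200 …(+1); best=3600 via (C,hash)
  {ABC}: card=100000; try (C,hash)→6700, (B,hash)→12200, (C,merge)→35300, (B,merge)→115950, (B,nl_idx)→151600, (B,nl)→403600 …(+1); best=6700 via (C,hash)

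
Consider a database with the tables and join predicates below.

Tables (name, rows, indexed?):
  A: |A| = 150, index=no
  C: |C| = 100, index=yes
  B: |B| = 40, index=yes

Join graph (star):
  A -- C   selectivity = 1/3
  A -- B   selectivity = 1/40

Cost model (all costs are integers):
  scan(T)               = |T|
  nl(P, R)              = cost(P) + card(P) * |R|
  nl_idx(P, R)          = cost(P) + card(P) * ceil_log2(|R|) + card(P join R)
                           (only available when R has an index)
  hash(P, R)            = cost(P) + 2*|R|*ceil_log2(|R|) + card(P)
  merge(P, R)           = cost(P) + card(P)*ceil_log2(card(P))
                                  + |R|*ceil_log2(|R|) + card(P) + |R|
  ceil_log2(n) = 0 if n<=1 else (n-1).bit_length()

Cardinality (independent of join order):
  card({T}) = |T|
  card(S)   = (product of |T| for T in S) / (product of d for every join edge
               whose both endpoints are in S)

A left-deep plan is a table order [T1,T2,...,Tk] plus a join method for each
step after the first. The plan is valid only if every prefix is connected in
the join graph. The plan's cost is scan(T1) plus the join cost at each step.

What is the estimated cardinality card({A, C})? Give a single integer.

Tables in S: A(150), C(100)
Edges inside S: A-C(d=3)
numerator = 150 * 100 = 15000
denominator = 3 = 3
card(S) = 15000 / 3 = 5000

5000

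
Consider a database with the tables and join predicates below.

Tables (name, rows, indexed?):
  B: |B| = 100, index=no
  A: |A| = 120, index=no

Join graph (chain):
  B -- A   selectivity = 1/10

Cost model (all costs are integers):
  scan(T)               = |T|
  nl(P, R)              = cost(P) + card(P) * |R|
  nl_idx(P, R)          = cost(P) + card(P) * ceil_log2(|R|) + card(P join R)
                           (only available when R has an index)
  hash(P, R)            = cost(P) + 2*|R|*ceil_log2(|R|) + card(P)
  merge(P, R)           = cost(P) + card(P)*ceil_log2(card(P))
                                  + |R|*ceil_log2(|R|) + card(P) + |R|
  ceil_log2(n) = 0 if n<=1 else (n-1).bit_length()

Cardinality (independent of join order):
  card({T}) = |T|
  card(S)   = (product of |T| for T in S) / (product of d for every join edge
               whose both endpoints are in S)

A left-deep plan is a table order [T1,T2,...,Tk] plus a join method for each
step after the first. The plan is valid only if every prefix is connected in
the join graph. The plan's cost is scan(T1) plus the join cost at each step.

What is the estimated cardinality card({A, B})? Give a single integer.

Tables in S: A(120), B(100)
Edges inside S: B-A(d=10)
numerator = 120 * 100 = 12000
denominator = 10 = 10
card(S) = 12000 / 10 = 1200

1200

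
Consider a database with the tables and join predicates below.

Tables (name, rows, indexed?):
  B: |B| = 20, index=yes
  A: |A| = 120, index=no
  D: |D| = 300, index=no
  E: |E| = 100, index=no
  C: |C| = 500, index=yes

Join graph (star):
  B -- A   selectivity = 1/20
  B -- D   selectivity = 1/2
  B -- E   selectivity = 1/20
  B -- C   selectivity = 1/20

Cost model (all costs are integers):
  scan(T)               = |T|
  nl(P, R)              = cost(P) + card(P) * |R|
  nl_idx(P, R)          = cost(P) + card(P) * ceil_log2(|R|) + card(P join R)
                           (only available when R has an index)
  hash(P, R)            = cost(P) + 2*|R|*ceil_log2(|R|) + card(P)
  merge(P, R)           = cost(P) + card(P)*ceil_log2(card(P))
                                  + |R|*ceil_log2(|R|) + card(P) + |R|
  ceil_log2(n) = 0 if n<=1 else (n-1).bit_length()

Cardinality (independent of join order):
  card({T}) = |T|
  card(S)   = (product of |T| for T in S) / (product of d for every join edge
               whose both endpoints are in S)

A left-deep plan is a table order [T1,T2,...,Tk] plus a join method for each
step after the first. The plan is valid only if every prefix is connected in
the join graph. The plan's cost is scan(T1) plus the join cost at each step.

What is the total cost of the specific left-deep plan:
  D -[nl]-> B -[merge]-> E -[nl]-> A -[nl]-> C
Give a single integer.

46846100

step 1: scan D: cost=300, card=300
step 2: join B via nl
    card(P join B) = 300*20/(2) = 3000
    cost = 300 + 300*20 = 6300
step 3: join E via merge
    card(P join E) = 3000*100/(20) = 15000
    cost = 6300 + 3000*12 + 100*7 + 3000 + 100 = 46100
step 4: join A via nl
    card(P join A) = 15000*120/(20) = 90000
    cost = 46100 + 15000*120 = 1846100
step 5: join C via nl
    card(P join C) = 90000*500/(20) = 2250000
    cost = 1846100 + 90000*500 = 46846100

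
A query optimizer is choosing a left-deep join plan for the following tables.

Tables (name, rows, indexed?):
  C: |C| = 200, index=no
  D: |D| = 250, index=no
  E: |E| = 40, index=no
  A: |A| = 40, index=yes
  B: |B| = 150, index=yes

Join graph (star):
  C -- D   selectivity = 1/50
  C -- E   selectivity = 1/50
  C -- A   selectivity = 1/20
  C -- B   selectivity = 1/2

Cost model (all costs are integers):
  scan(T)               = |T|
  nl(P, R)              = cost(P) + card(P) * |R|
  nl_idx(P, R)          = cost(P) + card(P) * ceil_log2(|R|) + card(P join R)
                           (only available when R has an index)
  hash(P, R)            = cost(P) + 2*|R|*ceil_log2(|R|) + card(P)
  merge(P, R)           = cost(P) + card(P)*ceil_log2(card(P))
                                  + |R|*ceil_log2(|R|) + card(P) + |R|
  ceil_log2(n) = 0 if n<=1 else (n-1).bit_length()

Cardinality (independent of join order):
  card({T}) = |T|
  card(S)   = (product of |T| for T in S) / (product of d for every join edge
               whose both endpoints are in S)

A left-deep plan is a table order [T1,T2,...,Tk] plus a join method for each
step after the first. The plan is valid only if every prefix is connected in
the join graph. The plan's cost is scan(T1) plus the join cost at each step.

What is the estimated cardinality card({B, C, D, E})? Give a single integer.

60000

Tables in S: B(150), C(200), D(250), E(40)
Edges inside S: C-D(d=50), C-E(d=50), C-B(d=2)
numerator = 150 * 200 * 250 * 40 = 300000000
denominator = 50 * 50 * 2 = 5000
card(S) = 300000000 / 5000 = 60000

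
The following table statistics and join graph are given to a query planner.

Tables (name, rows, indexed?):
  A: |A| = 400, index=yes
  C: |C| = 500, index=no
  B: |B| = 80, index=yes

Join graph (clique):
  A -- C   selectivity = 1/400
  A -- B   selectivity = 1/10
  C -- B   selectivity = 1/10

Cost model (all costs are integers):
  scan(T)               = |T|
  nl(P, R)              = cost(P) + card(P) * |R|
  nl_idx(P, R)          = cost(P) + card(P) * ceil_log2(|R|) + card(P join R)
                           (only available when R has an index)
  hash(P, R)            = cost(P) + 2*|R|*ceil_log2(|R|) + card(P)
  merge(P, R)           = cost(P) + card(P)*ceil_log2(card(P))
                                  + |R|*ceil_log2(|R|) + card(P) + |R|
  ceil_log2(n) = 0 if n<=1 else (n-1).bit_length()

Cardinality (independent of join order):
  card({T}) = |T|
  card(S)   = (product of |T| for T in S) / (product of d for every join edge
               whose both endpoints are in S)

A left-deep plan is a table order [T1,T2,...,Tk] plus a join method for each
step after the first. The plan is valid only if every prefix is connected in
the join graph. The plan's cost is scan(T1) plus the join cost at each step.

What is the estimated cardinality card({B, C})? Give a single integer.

4000

Tables in S: B(80), C(500)
Edges inside S: C-B(d=10)
numerator = 80 * 500 = 40000
denominator = 10 = 10
card(S) = 40000 / 10 = 4000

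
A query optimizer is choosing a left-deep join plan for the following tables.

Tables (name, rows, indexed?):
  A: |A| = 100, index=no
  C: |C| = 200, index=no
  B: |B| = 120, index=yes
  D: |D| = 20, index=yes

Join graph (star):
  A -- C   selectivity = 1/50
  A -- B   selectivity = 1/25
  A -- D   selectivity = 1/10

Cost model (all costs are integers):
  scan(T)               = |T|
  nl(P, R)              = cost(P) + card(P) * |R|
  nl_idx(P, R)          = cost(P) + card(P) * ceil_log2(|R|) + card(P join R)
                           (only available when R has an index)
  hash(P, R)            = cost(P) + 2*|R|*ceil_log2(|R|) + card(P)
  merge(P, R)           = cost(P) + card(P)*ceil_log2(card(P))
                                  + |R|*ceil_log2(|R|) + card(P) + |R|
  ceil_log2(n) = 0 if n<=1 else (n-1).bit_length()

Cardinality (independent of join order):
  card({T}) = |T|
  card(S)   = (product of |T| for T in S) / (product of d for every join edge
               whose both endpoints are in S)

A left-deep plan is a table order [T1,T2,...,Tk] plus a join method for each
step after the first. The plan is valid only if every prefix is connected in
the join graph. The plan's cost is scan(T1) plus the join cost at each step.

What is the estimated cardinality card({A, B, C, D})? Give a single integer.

3840

Tables in S: A(100), B(120), C(200), D(20)
Edges inside S: A-C(d=50), A-B(d=25), A-D(d=10)
numerator = 100 * 120 * 200 * 20 = 48000000
denominator = 50 * 25 * 10 = 12500
card(S) = 48000000 / 12500 = 3840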